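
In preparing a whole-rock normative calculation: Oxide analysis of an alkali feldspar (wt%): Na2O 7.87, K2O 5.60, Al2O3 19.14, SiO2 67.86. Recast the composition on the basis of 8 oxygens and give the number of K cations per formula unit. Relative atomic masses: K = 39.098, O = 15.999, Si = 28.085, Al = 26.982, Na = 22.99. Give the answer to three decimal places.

0.316 K apfu

7.87 wt% Na2O ÷ 61.979 g/mol = 0.12698 mol, giving 0.25396 Na and 0.12698 O.
5.60 wt% K2O ÷ 94.195 g/mol = 0.05945 mol, giving 0.11890 K and 0.05945 O.
19.14 wt% Al2O3 ÷ 101.961 g/mol = 0.18772 mol, giving 0.37544 Al and 0.56316 O.
67.86 wt% SiO2 ÷ 60.083 g/mol = 1.12944 mol, giving 1.12944 Si and 2.25888 O.
Oxygen sums to 3.00847; scaling by 8/3.00847 = 2.65916 puts the formula on 8 O.
K: 0.11890 × 2.65916 = 0.316 atoms per formula unit.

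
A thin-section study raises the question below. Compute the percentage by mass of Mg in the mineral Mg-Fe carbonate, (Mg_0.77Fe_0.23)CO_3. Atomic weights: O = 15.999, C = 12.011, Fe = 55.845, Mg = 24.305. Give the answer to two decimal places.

20.44 weight percent

M((Mg_0.77Fe_0.23)CO_3) = 91.567 g/mol.
Mg contributes 0.77 × 24.305 = 18.715 g per mole.
18.715/91.567 = 0.2044 → 20.44%.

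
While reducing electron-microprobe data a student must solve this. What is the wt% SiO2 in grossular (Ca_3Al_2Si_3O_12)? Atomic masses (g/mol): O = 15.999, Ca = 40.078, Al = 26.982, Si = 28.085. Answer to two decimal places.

M(Ca_3Al_2Si_3O_12) = 450.441 g/mol; M(SiO2) = 60.083 g/mol.
Moles SiO2 per formula unit = 3 Si ÷ 1 = 3.0000.
SiO2 fraction = (3.0000 × 60.083) / 450.441 = 180.249/450.441 = 0.4002.

40.02 wt%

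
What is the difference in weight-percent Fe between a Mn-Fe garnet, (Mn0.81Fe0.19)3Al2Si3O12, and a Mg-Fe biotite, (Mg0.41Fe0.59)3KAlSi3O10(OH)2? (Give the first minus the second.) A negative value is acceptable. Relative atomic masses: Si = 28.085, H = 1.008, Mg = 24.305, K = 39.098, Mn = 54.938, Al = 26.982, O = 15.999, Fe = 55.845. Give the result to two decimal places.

-14.47 percentage points

Fe in (Mn0.81Fe0.19)3Al2Si3O12: molar mass 495.538 g/mol; 0.57×55.845 = 31.832 g → 6.42 wt%.
Fe in (Mg0.41Fe0.59)3KAlSi3O10(OH)2: molar mass 473.080 g/mol; 1.77×55.845 = 98.846 g → 20.89 wt%.
Difference = 6.42 − 20.89 = -14.47 percentage points.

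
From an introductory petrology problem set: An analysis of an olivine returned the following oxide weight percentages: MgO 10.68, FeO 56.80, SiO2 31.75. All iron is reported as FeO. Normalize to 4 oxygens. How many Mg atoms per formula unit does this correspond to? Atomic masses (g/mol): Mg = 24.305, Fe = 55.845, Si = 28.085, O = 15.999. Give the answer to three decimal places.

10.68 wt% MgO ÷ 40.304 g/mol = 0.26499 mol, giving 0.26499 Mg and 0.26499 O.
56.80 wt% FeO ÷ 71.844 g/mol = 0.79060 mol, giving 0.79060 Fe and 0.79060 O.
31.75 wt% SiO2 ÷ 60.083 g/mol = 0.52844 mol, giving 0.52844 Si and 1.05688 O.
Oxygen sums to 2.11247; scaling by 4/2.11247 = 1.89352 puts the formula on 4 O.
Mg: 0.26499 × 1.89352 = 0.502 atoms per formula unit.

0.502 Mg apfu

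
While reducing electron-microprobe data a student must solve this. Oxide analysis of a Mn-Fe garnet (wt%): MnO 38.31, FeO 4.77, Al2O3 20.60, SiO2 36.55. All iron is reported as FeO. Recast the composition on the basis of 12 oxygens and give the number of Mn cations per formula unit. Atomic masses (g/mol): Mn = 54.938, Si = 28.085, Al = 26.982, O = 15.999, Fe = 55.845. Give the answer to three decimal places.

2.668 Mn apfu

MnO (M=70.937): mol = 0.54006; Mn = 0.54006, O = 0.54006.
FeO (M=71.844): mol = 0.06639; Fe = 0.06639, O = 0.06639.
Al2O3 (M=101.961): mol = 0.20204; Al = 0.40408, O = 0.60612.
SiO2 (M=60.083): mol = 0.60833; Si = 0.60833, O = 1.21666.
ΣO = 2.42923; factor = 12/ΣO = 4.93984.
Mn apfu = 0.54006 × 4.93984 = 2.668.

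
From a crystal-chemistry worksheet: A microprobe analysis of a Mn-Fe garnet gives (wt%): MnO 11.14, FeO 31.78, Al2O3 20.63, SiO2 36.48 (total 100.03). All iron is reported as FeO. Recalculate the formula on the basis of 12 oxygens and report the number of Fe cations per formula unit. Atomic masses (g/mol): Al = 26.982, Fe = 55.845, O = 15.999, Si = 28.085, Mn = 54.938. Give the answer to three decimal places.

11.14 wt% MnO ÷ 70.937 g/mol = 0.15704 mol, giving 0.15704 Mn and 0.15704 O.
31.78 wt% FeO ÷ 71.844 g/mol = 0.44235 mol, giving 0.44235 Fe and 0.44235 O.
20.63 wt% Al2O3 ÷ 101.961 g/mol = 0.20233 mol, giving 0.40466 Al and 0.60699 O.
36.48 wt% SiO2 ÷ 60.083 g/mol = 0.60716 mol, giving 0.60716 Si and 1.21432 O.
Oxygen sums to 2.42070; scaling by 12/2.42070 = 4.95724 puts the formula on 12 O.
Fe: 0.44235 × 4.95724 = 2.193 atoms per formula unit.

2.193 Fe apfu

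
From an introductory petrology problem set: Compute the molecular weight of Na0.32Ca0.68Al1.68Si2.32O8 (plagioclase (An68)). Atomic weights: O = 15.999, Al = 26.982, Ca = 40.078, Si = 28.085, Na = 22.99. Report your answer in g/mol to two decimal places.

The formula mass is the sum 0.32×22.99 + 0.68×40.078 + 1.68×26.982 + 2.32×28.085 + 8×15.999.

273.09 g/mol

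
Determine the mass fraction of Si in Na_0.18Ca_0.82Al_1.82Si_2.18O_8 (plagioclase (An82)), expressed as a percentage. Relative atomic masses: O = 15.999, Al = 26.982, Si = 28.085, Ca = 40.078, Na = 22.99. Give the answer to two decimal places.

22.24 wt%

M(Na_0.18Ca_0.82Al_1.82Si_2.18O_8) = 275.327 g/mol.
Si contributes 2.18 × 28.085 = 61.225 g per mole.
61.225/275.327 = 0.2224 → 22.24%.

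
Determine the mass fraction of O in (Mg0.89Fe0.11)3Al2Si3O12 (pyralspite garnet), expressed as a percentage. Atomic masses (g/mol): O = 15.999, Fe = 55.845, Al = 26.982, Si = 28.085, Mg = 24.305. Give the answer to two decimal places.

Formula mass = 2.67×24.305 + 0.33×55.845 + 2×26.982 + 3×28.085 + 12×15.999 = 413.530 g/mol, of which 191.988 g is O.
So O makes up 191.988/413.530 = 0.4643 of the mass, i.e. 46.43%.

46.43 weight percent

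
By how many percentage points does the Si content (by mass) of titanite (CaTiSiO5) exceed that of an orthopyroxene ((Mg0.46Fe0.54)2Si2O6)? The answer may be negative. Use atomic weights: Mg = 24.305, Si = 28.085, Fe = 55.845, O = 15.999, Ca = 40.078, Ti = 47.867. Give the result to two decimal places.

First mineral: 28.085 g Si in 196.025 g formula = 14.33 wt% Si.
Second mineral: 56.170 g Si in 234.837 g formula = 23.92 wt% Si.
14.33% − 23.92% gives a difference of -9.59 percentage points.

-9.59 percentage points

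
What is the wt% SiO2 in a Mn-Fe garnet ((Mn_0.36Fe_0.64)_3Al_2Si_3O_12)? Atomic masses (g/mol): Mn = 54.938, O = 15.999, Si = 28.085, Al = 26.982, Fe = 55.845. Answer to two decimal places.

Molar mass of (Mn_0.36Fe_0.64)_3Al_2Si_3O_12 = 1.08×54.938 + 1.92×55.845 + 2×26.982 + 3×28.085 + 12×15.999 = 496.762 g/mol.
Each formula unit contains 3 Si, equivalent to 3/1 = 3.0000 mol SiO2.
M(SiO2) = 1×28.085 + 2×15.999 = 60.083 g/mol.
Mass of SiO2 per formula unit = 3.0000 × 60.083 = 180.249 g.
SiO2 wt% = 180.249 / 496.762 × 100 = 36.28%.

36.28 wt%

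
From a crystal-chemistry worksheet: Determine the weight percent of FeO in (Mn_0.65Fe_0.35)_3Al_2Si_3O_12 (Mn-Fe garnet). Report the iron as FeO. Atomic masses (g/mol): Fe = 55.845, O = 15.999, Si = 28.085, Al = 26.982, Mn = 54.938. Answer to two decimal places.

M((Mn_0.65Fe_0.35)_3Al_2Si_3O_12) = 495.973 g/mol; M(FeO) = 71.844 g/mol.
Moles FeO per formula unit = 1.05 Fe ÷ 1 = 1.0500.
FeO fraction = (1.0500 × 71.844) / 495.973 = 75.436/495.973 = 0.1521.

15.21 wt%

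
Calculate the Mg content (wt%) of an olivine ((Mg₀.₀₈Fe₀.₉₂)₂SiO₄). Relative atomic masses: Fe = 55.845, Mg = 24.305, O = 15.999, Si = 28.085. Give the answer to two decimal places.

Molar mass of (Mg₀.₀₈Fe₀.₉₂)₂SiO₄: 0.16*24.305 + 1.84*55.845 + 1*28.085 + 4*15.999 = 198.725 g/mol.
Mass of Mg per formula unit: 0.16 × 24.305 = 3.889 g.
Weight fraction Mg = 3.889 / 198.725 = 0.0196.

1.96 wt%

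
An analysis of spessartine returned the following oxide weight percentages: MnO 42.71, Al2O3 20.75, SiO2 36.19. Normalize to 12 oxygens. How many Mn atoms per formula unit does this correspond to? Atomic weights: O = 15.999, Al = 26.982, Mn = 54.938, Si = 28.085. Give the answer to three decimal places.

MnO (M=70.937): mol = 0.60208; Mn = 0.60208, O = 0.60208.
Al2O3 (M=101.961): mol = 0.20351; Al = 0.40702, O = 0.61053.
SiO2 (M=60.083): mol = 0.60233; Si = 0.60233, O = 1.20466.
ΣO = 2.41727; factor = 12/ΣO = 4.96428.
Mn apfu = 0.60208 × 4.96428 = 2.989.

2.989 Mn apfu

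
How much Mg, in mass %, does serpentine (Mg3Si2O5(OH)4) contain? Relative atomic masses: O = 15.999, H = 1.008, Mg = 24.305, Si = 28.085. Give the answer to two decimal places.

M(Mg3Si2O5(OH)4) = 277.108 g/mol.
Mg contributes 3 × 24.305 = 72.915 g per mole.
72.915/277.108 = 0.2631 → 26.31%.

26.31 mass %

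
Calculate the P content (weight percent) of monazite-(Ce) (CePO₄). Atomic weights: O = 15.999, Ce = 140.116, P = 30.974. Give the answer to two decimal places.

13.18 weight percent

Molar mass of CePO₄: 1·140.116 + 1·30.974 + 4·15.999 = 235.086 g/mol.
Mass of P per formula unit: 1 × 30.974 = 30.974 g.
Weight fraction P = 30.974 / 235.086 = 0.1318.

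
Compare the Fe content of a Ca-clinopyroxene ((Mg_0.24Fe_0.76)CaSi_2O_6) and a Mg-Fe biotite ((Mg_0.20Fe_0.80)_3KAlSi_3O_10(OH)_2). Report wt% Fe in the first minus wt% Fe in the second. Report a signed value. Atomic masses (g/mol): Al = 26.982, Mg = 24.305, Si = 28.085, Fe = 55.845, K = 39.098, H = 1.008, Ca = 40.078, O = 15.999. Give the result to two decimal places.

Fe in (Mg_0.24Fe_0.76)CaSi_2O_6: molar mass 240.517 g/mol; 0.76×55.845 = 42.442 g → 17.65 wt%.
Fe in (Mg_0.20Fe_0.80)_3KAlSi_3O_10(OH)_2: molar mass 492.950 g/mol; 2.40×55.845 = 134.028 g → 27.19 wt%.
Difference = 17.65 − 27.19 = -9.54 percentage points.

-9.54 percentage points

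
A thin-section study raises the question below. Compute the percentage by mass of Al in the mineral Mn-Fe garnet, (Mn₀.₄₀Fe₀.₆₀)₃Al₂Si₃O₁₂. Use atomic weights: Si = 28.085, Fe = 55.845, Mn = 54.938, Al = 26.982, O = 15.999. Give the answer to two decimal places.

10.87 mass %

Formula mass = 1.20·54.938 + 1.80·55.845 + 2·26.982 + 3·28.085 + 12·15.999 = 496.654 g/mol, of which 53.964 g is Al.
So Al makes up 53.964/496.654 = 0.1087 of the mass, i.e. 10.87%.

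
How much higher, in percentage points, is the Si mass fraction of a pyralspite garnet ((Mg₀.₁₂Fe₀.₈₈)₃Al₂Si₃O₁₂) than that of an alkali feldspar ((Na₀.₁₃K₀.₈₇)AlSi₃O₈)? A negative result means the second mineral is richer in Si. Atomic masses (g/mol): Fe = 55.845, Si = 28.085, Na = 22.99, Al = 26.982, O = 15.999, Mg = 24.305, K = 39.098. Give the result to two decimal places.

-13.18 percentage points

Si in (Mg₀.₁₂Fe₀.₈₈)₃Al₂Si₃O₁₂: molar mass 486.388 g/mol; 3×28.085 = 84.255 g → 17.32 wt%.
Si in (Na₀.₁₃K₀.₈₇)AlSi₃O₈: molar mass 276.233 g/mol; 3×28.085 = 84.255 g → 30.50 wt%.
Difference = 17.32 − 30.50 = -13.18 percentage points.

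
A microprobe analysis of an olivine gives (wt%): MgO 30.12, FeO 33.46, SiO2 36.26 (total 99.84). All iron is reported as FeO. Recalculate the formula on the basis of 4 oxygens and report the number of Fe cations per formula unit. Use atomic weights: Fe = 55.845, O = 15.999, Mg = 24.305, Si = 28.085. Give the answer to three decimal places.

30.12 wt% MgO ÷ 40.304 g/mol = 0.74732 mol, giving 0.74732 Mg and 0.74732 O.
33.46 wt% FeO ÷ 71.844 g/mol = 0.46573 mol, giving 0.46573 Fe and 0.46573 O.
36.26 wt% SiO2 ÷ 60.083 g/mol = 0.60350 mol, giving 0.60350 Si and 1.20700 O.
Oxygen sums to 2.42005; scaling by 4/2.42005 = 1.65286 puts the formula on 4 O.
Fe: 0.46573 × 1.65286 = 0.770 atoms per formula unit.

0.770 Fe apfu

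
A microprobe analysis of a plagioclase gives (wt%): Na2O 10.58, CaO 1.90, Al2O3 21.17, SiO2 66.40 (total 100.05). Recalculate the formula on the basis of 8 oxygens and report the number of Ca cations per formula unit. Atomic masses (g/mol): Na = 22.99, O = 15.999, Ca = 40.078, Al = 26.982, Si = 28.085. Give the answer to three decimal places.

Na2O: 10.58/61.979 = 0.17070 mol → 0.34140 mol Na, 0.17070 mol O.
CaO: 1.90/56.077 = 0.03388 mol → 0.03388 mol Ca, 0.03388 mol O.
Al2O3: 21.17/101.961 = 0.20763 mol → 0.41526 mol Al, 0.62289 mol O.
SiO2: 66.40/60.083 = 1.10514 mol → 1.10514 mol Si, 2.21028 mol O.
Total oxygen = 3.03775 mol. Normalization factor = 8/3.03775 = 2.63353.
Ca per 8 O = 0.03388 × 2.63353 = 0.089.

0.089 Ca apfu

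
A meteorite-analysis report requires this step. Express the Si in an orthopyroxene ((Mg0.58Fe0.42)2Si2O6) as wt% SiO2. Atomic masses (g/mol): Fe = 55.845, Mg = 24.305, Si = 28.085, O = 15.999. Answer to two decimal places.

52.87 wt%

Molar mass of (Mg0.58Fe0.42)2Si2O6 = 1.16*24.305 + 0.84*55.845 + 2*28.085 + 6*15.999 = 227.268 g/mol.
Each formula unit contains 2 Si, equivalent to 2/1 = 2.0000 mol SiO2.
M(SiO2) = 1×28.085 + 2×15.999 = 60.083 g/mol.
Mass of SiO2 per formula unit = 2.0000 × 60.083 = 120.166 g.
SiO2 wt% = 120.166 / 227.268 × 100 = 52.87%.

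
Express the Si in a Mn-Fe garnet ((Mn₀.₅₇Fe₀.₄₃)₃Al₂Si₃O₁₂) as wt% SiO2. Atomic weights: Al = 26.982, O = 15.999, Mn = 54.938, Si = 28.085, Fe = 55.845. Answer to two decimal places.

36.33 wt%

Molar mass of (Mn₀.₅₇Fe₀.₄₃)₃Al₂Si₃O₁₂ = 1.71×54.938 + 1.29×55.845 + 2×26.982 + 3×28.085 + 12×15.999 = 496.191 g/mol.
Each formula unit contains 3 Si, equivalent to 3/1 = 3.0000 mol SiO2.
M(SiO2) = 1×28.085 + 2×15.999 = 60.083 g/mol.
Mass of SiO2 per formula unit = 3.0000 × 60.083 = 180.249 g.
SiO2 wt% = 180.249 / 496.191 × 100 = 36.33%.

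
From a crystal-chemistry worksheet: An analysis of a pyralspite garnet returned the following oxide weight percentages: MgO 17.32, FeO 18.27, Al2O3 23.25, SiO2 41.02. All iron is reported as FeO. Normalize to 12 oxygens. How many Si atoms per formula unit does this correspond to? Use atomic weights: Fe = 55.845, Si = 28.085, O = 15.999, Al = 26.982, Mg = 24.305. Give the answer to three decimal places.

2.997 Si apfu

MgO (M=40.304): mol = 0.42973; Mg = 0.42973, O = 0.42973.
FeO (M=71.844): mol = 0.25430; Fe = 0.25430, O = 0.25430.
Al2O3 (M=101.961): mol = 0.22803; Al = 0.45606, O = 0.68409.
SiO2 (M=60.083): mol = 0.68272; Si = 0.68272, O = 1.36544.
ΣO = 2.73356; factor = 12/ΣO = 4.38988.
Si apfu = 0.68272 × 4.38988 = 2.997.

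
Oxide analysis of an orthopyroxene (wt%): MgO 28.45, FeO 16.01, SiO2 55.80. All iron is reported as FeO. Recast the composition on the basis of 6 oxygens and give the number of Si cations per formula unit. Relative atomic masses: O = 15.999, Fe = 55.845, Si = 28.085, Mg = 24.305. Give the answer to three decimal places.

28.45 wt% MgO ÷ 40.304 g/mol = 0.70589 mol, giving 0.70589 Mg and 0.70589 O.
16.01 wt% FeO ÷ 71.844 g/mol = 0.22284 mol, giving 0.22284 Fe and 0.22284 O.
55.80 wt% SiO2 ÷ 60.083 g/mol = 0.92872 mol, giving 0.92872 Si and 1.85744 O.
Oxygen sums to 2.78617; scaling by 6/2.78617 = 2.15349 puts the formula on 6 O.
Si: 0.92872 × 2.15349 = 2.000 atoms per formula unit.

2.000 Si apfu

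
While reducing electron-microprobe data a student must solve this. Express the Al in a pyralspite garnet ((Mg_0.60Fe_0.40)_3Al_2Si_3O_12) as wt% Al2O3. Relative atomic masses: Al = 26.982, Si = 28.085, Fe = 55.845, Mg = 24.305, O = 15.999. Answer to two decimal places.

Molar mass of (Mg_0.60Fe_0.40)_3Al_2Si_3O_12 = 1.80·24.305 + 1.20·55.845 + 2·26.982 + 3·28.085 + 12·15.999 = 440.970 g/mol.
Each formula unit contains 2 Al, equivalent to 2/2 = 1.0000 mol Al2O3.
M(Al2O3) = 2×26.982 + 3×15.999 = 101.961 g/mol.
Mass of Al2O3 per formula unit = 1.0000 × 101.961 = 101.961 g.
Al2O3 wt% = 101.961 / 440.970 × 100 = 23.12%.

23.12 wt%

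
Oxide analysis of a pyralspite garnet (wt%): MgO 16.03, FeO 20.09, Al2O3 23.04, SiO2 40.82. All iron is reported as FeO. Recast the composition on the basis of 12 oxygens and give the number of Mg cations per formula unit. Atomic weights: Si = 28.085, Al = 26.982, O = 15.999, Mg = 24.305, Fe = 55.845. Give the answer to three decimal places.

MgO: 16.03/40.304 = 0.39773 mol → 0.39773 mol Mg, 0.39773 mol O.
FeO: 20.09/71.844 = 0.27963 mol → 0.27963 mol Fe, 0.27963 mol O.
Al2O3: 23.04/101.961 = 0.22597 mol → 0.45194 mol Al, 0.67791 mol O.
SiO2: 40.82/60.083 = 0.67939 mol → 0.67939 mol Si, 1.35878 mol O.
Total oxygen = 2.71405 mol. Normalization factor = 12/2.71405 = 4.42144.
Mg per 12 O = 0.39773 × 4.42144 = 1.759.

1.759 Mg apfu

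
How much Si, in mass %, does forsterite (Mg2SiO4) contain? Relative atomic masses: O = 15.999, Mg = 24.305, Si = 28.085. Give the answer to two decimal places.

19.96 mass %

Formula mass = 2*24.305 + 1*28.085 + 4*15.999 = 140.691 g/mol, of which 28.085 g is Si.
So Si makes up 28.085/140.691 = 0.1996 of the mass, i.e. 19.96%.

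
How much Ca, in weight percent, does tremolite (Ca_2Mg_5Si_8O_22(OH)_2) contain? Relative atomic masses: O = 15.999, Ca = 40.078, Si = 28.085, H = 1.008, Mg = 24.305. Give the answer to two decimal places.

Molar mass of Ca_2Mg_5Si_8O_22(OH)_2: 2·40.078 + 5·24.305 + 8·28.085 + 24·15.999 + 2·1.008 = 812.353 g/mol.
Mass of Ca per formula unit: 2 × 40.078 = 80.156 g.
Weight fraction Ca = 80.156 / 812.353 = 0.0987.

9.87 weight percent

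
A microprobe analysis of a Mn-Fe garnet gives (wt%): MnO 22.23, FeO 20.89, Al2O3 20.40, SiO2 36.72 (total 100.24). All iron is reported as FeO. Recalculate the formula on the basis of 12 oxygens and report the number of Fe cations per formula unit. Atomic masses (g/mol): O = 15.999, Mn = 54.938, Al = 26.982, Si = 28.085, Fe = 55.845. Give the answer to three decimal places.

22.23 wt% MnO ÷ 70.937 g/mol = 0.31338 mol, giving 0.31338 Mn and 0.31338 O.
20.89 wt% FeO ÷ 71.844 g/mol = 0.29077 mol, giving 0.29077 Fe and 0.29077 O.
20.40 wt% Al2O3 ÷ 101.961 g/mol = 0.20008 mol, giving 0.40016 Al and 0.60024 O.
36.72 wt% SiO2 ÷ 60.083 g/mol = 0.61115 mol, giving 0.61115 Si and 1.22230 O.
Oxygen sums to 2.42669; scaling by 12/2.42669 = 4.94501 puts the formula on 12 O.
Fe: 0.29077 × 4.94501 = 1.438 atoms per formula unit.

1.438 Fe apfu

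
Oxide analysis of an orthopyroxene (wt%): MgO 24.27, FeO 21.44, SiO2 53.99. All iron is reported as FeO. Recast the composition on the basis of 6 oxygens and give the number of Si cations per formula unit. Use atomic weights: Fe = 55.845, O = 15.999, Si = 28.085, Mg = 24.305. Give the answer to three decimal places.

MgO (M=40.304): mol = 0.60217; Mg = 0.60217, O = 0.60217.
FeO (M=71.844): mol = 0.29842; Fe = 0.29842, O = 0.29842.
SiO2 (M=60.083): mol = 0.89859; Si = 0.89859, O = 1.79718.
ΣO = 2.69777; factor = 6/ΣO = 2.22406.
Si apfu = 0.89859 × 2.22406 = 1.999.

1.999 Si apfu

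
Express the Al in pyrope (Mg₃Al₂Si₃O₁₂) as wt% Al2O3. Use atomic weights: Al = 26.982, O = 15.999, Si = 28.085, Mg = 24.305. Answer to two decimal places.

Formula mass = 403.122 g/mol.
2 Al → 1.0000 mol Al2O3 per formula unit; M(Al2O3) = 101.961, so Al2O3 mass = 101.961 g.
101.961/403.122 × 100 = 25.29 wt%.

25.29 wt%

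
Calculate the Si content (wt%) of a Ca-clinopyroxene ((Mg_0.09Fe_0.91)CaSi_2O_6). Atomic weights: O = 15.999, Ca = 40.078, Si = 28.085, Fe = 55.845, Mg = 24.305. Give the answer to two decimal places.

Formula mass = 0.09×24.305 + 0.91×55.845 + 1×40.078 + 2×28.085 + 6×15.999 = 245.248 g/mol, of which 56.170 g is Si.
So Si makes up 56.170/245.248 = 0.2290 of the mass, i.e. 22.90%.

22.90 wt%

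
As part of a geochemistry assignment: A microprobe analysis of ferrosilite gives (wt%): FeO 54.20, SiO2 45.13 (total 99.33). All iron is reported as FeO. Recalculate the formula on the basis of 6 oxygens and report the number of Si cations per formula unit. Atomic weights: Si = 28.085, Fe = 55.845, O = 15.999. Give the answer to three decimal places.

FeO (M=71.844): mol = 0.75441; Fe = 0.75441, O = 0.75441.
SiO2 (M=60.083): mol = 0.75113; Si = 0.75113, O = 1.50226.
ΣO = 2.25667; factor = 6/ΣO = 2.65878.
Si apfu = 0.75113 × 2.65878 = 1.997.

1.997 Si apfu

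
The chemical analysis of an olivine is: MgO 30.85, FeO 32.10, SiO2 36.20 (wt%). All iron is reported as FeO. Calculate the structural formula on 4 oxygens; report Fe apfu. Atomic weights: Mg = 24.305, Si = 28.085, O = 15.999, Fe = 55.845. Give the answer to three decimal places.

30.85 wt% MgO ÷ 40.304 g/mol = 0.76543 mol, giving 0.76543 Mg and 0.76543 O.
32.10 wt% FeO ÷ 71.844 g/mol = 0.44680 mol, giving 0.44680 Fe and 0.44680 O.
36.20 wt% SiO2 ÷ 60.083 g/mol = 0.60250 mol, giving 0.60250 Si and 1.20500 O.
Oxygen sums to 2.41723; scaling by 4/2.41723 = 1.65479 puts the formula on 4 O.
Fe: 0.44680 × 1.65479 = 0.739 atoms per formula unit.

0.739 Fe apfu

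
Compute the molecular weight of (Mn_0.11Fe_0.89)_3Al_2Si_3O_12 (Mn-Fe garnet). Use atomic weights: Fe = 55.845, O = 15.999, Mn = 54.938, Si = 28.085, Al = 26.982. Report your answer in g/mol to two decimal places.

M = 0.33*54.938 + 2.67*55.845 + 2*26.982 + 3*28.085 + 12*15.999

497.44 g/mol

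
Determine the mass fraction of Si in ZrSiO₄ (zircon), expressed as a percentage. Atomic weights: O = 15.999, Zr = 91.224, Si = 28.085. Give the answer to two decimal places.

Molar mass of ZrSiO₄: 1×91.224 + 1×28.085 + 4×15.999 = 183.305 g/mol.
Mass of Si per formula unit: 1 × 28.085 = 28.085 g.
Weight fraction Si = 28.085 / 183.305 = 0.1532.

15.32 mass %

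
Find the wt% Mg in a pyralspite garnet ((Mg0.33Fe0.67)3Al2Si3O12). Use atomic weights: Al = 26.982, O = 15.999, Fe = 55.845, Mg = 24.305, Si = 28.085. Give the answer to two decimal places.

Formula mass = 0.99·24.305 + 2.01·55.845 + 2·26.982 + 3·28.085 + 12·15.999 = 466.517 g/mol, of which 24.062 g is Mg.
So Mg makes up 24.062/466.517 = 0.0516 of the mass, i.e. 5.16%.

5.16 mass %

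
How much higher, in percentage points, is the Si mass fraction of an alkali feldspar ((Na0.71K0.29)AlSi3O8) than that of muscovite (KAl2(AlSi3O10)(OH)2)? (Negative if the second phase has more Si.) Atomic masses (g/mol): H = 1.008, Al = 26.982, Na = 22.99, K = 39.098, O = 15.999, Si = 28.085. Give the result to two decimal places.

First mineral: 84.255 g Si in 266.890 g formula = 31.57 wt% Si.
Second mineral: 84.255 g Si in 398.303 g formula = 21.15 wt% Si.
31.57% − 21.15% gives a difference of 10.42 percentage points.

10.42 percentage points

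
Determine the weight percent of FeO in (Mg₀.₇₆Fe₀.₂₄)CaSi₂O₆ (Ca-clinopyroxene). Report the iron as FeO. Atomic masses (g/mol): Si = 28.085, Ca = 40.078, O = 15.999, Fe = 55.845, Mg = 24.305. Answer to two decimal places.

Molar mass of (Mg₀.₇₆Fe₀.₂₄)CaSi₂O₆ = 0.76·24.305 + 0.24·55.845 + 1·40.078 + 2·28.085 + 6·15.999 = 224.117 g/mol.
Each formula unit contains 0.24 Fe, equivalent to 0.24/1 = 0.2400 mol FeO.
M(FeO) = 1×55.845 + 1×15.999 = 71.844 g/mol.
Mass of FeO per formula unit = 0.2400 × 71.844 = 17.243 g.
FeO wt% = 17.243 / 224.117 × 100 = 7.69%.

7.69 wt%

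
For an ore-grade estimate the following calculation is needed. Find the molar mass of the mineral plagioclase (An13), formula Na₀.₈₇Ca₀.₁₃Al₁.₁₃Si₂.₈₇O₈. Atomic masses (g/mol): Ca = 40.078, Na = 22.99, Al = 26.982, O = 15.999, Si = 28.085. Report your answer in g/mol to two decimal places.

M = 0.87·22.99 + 0.13·40.078 + 1.13·26.982 + 2.87·28.085 + 8·15.999

264.30 g/mol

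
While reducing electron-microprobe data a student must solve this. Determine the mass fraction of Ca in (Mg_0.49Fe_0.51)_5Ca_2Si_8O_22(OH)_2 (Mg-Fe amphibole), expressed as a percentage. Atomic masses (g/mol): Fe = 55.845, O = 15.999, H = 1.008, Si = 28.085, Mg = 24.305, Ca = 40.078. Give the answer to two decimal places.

M((Mg_0.49Fe_0.51)_5Ca_2Si_8O_22(OH)_2) = 892.780 g/mol.
Ca contributes 2 × 40.078 = 80.156 g per mole.
80.156/892.780 = 0.0898 → 8.98%.

8.98 weight percent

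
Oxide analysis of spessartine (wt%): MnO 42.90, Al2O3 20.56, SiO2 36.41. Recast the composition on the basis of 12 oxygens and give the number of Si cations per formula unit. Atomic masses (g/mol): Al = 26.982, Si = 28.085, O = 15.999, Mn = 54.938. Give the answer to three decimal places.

3.003 Si apfu

MnO: 42.90/70.937 = 0.60476 mol → 0.60476 mol Mn, 0.60476 mol O.
Al2O3: 20.56/101.961 = 0.20165 mol → 0.40330 mol Al, 0.60495 mol O.
SiO2: 36.41/60.083 = 0.60600 mol → 0.60600 mol Si, 1.21200 mol O.
Total oxygen = 2.42171 mol. Normalization factor = 12/2.42171 = 4.95518.
Si per 12 O = 0.60600 × 4.95518 = 3.003.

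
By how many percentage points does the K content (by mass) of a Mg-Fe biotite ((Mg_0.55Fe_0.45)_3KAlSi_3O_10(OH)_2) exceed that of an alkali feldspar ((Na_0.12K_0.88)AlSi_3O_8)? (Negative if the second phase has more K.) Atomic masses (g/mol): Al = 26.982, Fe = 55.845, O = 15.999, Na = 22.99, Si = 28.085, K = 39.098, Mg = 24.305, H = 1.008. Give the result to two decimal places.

K in (Mg_0.55Fe_0.45)_3KAlSi_3O_10(OH)_2: molar mass 459.833 g/mol; 1×39.098 = 39.098 g → 8.50 wt%.
K in (Na_0.12K_0.88)AlSi_3O_8: molar mass 276.394 g/mol; 0.88×39.098 = 34.406 g → 12.45 wt%.
Difference = 8.50 − 12.45 = -3.95 percentage points.

-3.95 percentage points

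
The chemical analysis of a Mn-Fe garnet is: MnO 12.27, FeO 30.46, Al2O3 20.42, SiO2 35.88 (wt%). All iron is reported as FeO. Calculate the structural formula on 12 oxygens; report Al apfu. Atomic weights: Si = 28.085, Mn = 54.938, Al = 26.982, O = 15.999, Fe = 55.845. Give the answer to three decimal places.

2.009 Al apfu

12.27 wt% MnO ÷ 70.937 g/mol = 0.17297 mol, giving 0.17297 Mn and 0.17297 O.
30.46 wt% FeO ÷ 71.844 g/mol = 0.42397 mol, giving 0.42397 Fe and 0.42397 O.
20.42 wt% Al2O3 ÷ 101.961 g/mol = 0.20027 mol, giving 0.40054 Al and 0.60081 O.
35.88 wt% SiO2 ÷ 60.083 g/mol = 0.59717 mol, giving 0.59717 Si and 1.19434 O.
Oxygen sums to 2.39209; scaling by 12/2.39209 = 5.01653 puts the formula on 12 O.
Al: 0.40054 × 5.01653 = 2.009 atoms per formula unit.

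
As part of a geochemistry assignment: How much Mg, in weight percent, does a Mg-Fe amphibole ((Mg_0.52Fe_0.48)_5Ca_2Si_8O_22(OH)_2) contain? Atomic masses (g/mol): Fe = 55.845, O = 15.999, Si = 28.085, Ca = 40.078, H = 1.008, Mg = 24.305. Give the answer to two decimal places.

Formula mass = 2.60*24.305 + 2.40*55.845 + 2*40.078 + 8*28.085 + 24*15.999 + 2*1.008 = 888.049 g/mol, of which 63.193 g is Mg.
So Mg makes up 63.193/888.049 = 0.0712 of the mass, i.e. 7.12%.

7.12 weight percent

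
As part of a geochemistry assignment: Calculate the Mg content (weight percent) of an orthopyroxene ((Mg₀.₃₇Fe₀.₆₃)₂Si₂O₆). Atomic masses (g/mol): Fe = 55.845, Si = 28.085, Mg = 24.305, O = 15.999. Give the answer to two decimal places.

M((Mg₀.₃₇Fe₀.₆₃)₂Si₂O₆) = 240.514 g/mol.
Mg contributes 0.74 × 24.305 = 17.986 g per mole.
17.986/240.514 = 0.0748 → 7.48%.

7.48 weight percent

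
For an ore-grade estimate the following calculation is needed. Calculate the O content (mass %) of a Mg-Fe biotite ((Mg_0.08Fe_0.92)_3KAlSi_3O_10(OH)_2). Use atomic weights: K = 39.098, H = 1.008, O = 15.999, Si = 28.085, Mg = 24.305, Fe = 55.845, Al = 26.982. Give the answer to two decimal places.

Formula mass = 0.24·24.305 + 2.76·55.845 + 1·39.098 + 1·26.982 + 3·28.085 + 12·15.999 + 2·1.008 = 504.304 g/mol, of which 191.988 g is O.
So O makes up 191.988/504.304 = 0.3807 of the mass, i.e. 38.07%.

38.07 mass %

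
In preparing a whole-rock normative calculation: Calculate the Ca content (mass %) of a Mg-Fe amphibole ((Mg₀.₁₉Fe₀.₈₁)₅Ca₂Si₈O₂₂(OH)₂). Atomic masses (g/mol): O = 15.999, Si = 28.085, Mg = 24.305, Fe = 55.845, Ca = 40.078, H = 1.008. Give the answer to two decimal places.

M((Mg₀.₁₉Fe₀.₈₁)₅Ca₂Si₈O₂₂(OH)₂) = 940.090 g/mol.
Ca contributes 2 × 40.078 = 80.156 g per mole.
80.156/940.090 = 0.0853 → 8.53%.

8.53 mass %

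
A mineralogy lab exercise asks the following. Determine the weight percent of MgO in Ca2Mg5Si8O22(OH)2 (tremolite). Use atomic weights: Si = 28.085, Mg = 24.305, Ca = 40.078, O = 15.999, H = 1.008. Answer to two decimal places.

24.81 wt%

Molar mass of Ca2Mg5Si8O22(OH)2 = 2·40.078 + 5·24.305 + 8·28.085 + 24·15.999 + 2·1.008 = 812.353 g/mol.
Each formula unit contains 5 Mg, equivalent to 5/1 = 5.0000 mol MgO.
M(MgO) = 1×24.305 + 1×15.999 = 40.304 g/mol.
Mass of MgO per formula unit = 5.0000 × 40.304 = 201.520 g.
MgO wt% = 201.520 / 812.353 × 100 = 24.81%.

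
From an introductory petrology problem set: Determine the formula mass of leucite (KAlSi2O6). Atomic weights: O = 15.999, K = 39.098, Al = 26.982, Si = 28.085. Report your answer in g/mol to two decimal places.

K: 1 × 39.098 = 39.0980
Al: 1 × 26.982 = 26.9820
Si: 2 × 28.085 = 56.1700
O: 6 × 15.999 = 95.9940
Summing the contributions gives the formula mass.

218.24 g/mol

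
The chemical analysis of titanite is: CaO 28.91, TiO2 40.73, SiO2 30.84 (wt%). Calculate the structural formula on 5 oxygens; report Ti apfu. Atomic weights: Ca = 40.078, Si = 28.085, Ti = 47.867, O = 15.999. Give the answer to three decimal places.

28.91 wt% CaO ÷ 56.077 g/mol = 0.51554 mol, giving 0.51554 Ca and 0.51554 O.
40.73 wt% TiO2 ÷ 79.865 g/mol = 0.50999 mol, giving 0.50999 Ti and 1.01998 O.
30.84 wt% SiO2 ÷ 60.083 g/mol = 0.51329 mol, giving 0.51329 Si and 1.02658 O.
Oxygen sums to 2.56210; scaling by 5/2.56210 = 1.95152 puts the formula on 5 O.
Ti: 0.50999 × 1.95152 = 0.995 atoms per formula unit.

0.995 Ti apfu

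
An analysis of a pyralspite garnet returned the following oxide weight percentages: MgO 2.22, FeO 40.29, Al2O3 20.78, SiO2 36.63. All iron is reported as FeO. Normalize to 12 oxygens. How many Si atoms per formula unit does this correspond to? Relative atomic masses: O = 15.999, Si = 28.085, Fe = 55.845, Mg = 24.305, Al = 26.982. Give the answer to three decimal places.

2.990 Si apfu

MgO: 2.22/40.304 = 0.05508 mol → 0.05508 mol Mg, 0.05508 mol O.
FeO: 40.29/71.844 = 0.56080 mol → 0.56080 mol Fe, 0.56080 mol O.
Al2O3: 20.78/101.961 = 0.20380 mol → 0.40760 mol Al, 0.61140 mol O.
SiO2: 36.63/60.083 = 0.60966 mol → 0.60966 mol Si, 1.21932 mol O.
Total oxygen = 2.44660 mol. Normalization factor = 12/2.44660 = 4.90477.
Si per 12 O = 0.60966 × 4.90477 = 2.990.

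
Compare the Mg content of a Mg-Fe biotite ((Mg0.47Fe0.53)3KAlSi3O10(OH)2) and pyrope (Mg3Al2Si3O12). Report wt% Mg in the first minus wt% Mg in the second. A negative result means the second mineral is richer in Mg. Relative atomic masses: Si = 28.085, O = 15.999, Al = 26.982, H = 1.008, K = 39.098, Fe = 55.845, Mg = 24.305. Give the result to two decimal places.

-10.76 percentage points

M((Mg0.47Fe0.53)3KAlSi3O10(OH)2) = 467.403 g/mol, so wt% Mg = 34.270/467.403 × 100 = 7.33%.
M(Mg3Al2Si3O12) = 403.122 g/mol, so wt% Mg = 72.915/403.122 × 100 = 18.09%.
7.33 − 18.09 = -10.76 pp.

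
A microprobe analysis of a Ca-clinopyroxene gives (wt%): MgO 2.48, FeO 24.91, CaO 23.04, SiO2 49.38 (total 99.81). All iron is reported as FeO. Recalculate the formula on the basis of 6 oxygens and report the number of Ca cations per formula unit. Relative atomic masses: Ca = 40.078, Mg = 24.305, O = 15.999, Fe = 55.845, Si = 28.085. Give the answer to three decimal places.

1.001 Ca apfu

2.48 wt% MgO ÷ 40.304 g/mol = 0.06153 mol, giving 0.06153 Mg and 0.06153 O.
24.91 wt% FeO ÷ 71.844 g/mol = 0.34672 mol, giving 0.34672 Fe and 0.34672 O.
23.04 wt% CaO ÷ 56.077 g/mol = 0.41086 mol, giving 0.41086 Ca and 0.41086 O.
49.38 wt% SiO2 ÷ 60.083 g/mol = 0.82186 mol, giving 0.82186 Si and 1.64372 O.
Oxygen sums to 2.46283; scaling by 6/2.46283 = 2.43622 puts the formula on 6 O.
Ca: 0.41086 × 2.43622 = 1.001 atoms per formula unit.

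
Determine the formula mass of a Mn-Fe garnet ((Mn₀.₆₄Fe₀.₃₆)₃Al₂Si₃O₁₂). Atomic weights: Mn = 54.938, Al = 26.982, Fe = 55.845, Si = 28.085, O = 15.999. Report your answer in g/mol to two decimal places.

The formula mass is the sum 1.92*54.938 + 1.08*55.845 + 2*26.982 + 3*28.085 + 12*15.999.

496.00 g/mol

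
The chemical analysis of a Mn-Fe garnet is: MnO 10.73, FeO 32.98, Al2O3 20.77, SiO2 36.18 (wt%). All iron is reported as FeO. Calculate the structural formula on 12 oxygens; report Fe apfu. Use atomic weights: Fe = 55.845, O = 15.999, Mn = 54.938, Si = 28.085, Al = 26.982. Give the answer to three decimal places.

10.73 wt% MnO ÷ 70.937 g/mol = 0.15126 mol, giving 0.15126 Mn and 0.15126 O.
32.98 wt% FeO ÷ 71.844 g/mol = 0.45905 mol, giving 0.45905 Fe and 0.45905 O.
20.77 wt% Al2O3 ÷ 101.961 g/mol = 0.20371 mol, giving 0.40742 Al and 0.61113 O.
36.18 wt% SiO2 ÷ 60.083 g/mol = 0.60217 mol, giving 0.60217 Si and 1.20434 O.
Oxygen sums to 2.42578; scaling by 12/2.42578 = 4.94686 puts the formula on 12 O.
Fe: 0.45905 × 4.94686 = 2.271 atoms per formula unit.

2.271 Fe apfu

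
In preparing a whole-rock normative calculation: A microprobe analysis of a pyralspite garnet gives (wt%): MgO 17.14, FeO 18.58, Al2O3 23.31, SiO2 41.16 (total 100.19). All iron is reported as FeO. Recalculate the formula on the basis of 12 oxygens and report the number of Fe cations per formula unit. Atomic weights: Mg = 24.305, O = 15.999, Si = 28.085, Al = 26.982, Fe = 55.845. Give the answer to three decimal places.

1.133 Fe apfu

MgO: 17.14/40.304 = 0.42527 mol → 0.42527 mol Mg, 0.42527 mol O.
FeO: 18.58/71.844 = 0.25862 mol → 0.25862 mol Fe, 0.25862 mol O.
Al2O3: 23.31/101.961 = 0.22862 mol → 0.45724 mol Al, 0.68586 mol O.
SiO2: 41.16/60.083 = 0.68505 mol → 0.68505 mol Si, 1.37010 mol O.
Total oxygen = 2.73985 mol. Normalization factor = 12/2.73985 = 4.37980.
Fe per 12 O = 0.25862 × 4.37980 = 1.133.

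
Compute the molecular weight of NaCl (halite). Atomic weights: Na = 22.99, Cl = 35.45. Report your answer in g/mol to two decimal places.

58.44 g/mol

The formula mass is the sum 1·22.99 + 1·35.45.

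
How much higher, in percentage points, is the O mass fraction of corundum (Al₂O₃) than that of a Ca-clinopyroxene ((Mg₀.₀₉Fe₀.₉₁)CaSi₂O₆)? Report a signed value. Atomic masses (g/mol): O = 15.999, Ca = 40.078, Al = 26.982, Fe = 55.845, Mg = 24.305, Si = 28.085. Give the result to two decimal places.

7.93 percentage points

M(Al₂O₃) = 101.961 g/mol, so wt% O = 47.997/101.961 × 100 = 47.07%.
M((Mg₀.₀₉Fe₀.₉₁)CaSi₂O₆) = 245.248 g/mol, so wt% O = 95.994/245.248 × 100 = 39.14%.
47.07 − 39.14 = 7.93 pp.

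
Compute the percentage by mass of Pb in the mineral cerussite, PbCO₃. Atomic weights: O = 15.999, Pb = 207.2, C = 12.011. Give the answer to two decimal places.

Molar mass of PbCO₃: 1·207.2 + 1·12.011 + 3·15.999 = 267.208 g/mol.
Mass of Pb per formula unit: 1 × 207.2 = 207.200 g.
Weight fraction Pb = 207.200 / 267.208 = 0.7754.

77.54 wt%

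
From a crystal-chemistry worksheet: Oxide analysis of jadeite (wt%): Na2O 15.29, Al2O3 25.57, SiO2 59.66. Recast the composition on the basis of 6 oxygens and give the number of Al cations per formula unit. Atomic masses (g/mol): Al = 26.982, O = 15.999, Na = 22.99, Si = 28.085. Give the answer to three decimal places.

1.008 Al apfu

15.29 wt% Na2O ÷ 61.979 g/mol = 0.24670 mol, giving 0.49340 Na and 0.24670 O.
25.57 wt% Al2O3 ÷ 101.961 g/mol = 0.25078 mol, giving 0.50156 Al and 0.75234 O.
59.66 wt% SiO2 ÷ 60.083 g/mol = 0.99296 mol, giving 0.99296 Si and 1.98592 O.
Oxygen sums to 2.98496; scaling by 6/2.98496 = 2.01008 puts the formula on 6 O.
Al: 0.50156 × 2.01008 = 1.008 atoms per formula unit.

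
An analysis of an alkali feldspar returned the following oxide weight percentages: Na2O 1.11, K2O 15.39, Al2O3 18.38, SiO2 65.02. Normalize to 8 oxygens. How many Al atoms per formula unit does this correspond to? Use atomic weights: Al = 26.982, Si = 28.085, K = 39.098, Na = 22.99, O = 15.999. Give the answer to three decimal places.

Na2O: 1.11/61.979 = 0.01791 mol → 0.03582 mol Na, 0.01791 mol O.
K2O: 15.39/94.195 = 0.16338 mol → 0.32676 mol K, 0.16338 mol O.
Al2O3: 18.38/101.961 = 0.18027 mol → 0.36054 mol Al, 0.54081 mol O.
SiO2: 65.02/60.083 = 1.08217 mol → 1.08217 mol Si, 2.16434 mol O.
Total oxygen = 2.88644 mol. Normalization factor = 8/2.88644 = 2.77158.
Al per 8 O = 0.36054 × 2.77158 = 0.999.

0.999 Al apfu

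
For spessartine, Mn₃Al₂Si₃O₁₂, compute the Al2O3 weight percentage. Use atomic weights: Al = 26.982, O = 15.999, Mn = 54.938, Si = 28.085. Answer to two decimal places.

20.60 wt%

Formula mass = 495.021 g/mol.
2 Al → 1.0000 mol Al2O3 per formula unit; M(Al2O3) = 101.961, so Al2O3 mass = 101.961 g.
101.961/495.021 × 100 = 20.60 wt%.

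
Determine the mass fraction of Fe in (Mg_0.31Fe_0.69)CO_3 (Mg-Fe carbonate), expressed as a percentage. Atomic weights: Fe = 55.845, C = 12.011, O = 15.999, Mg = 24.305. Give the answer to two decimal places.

M((Mg_0.31Fe_0.69)CO_3) = 106.076 g/mol.
Fe contributes 0.69 × 55.845 = 38.533 g per mole.
38.533/106.076 = 0.3633 → 36.33%.

36.33 wt%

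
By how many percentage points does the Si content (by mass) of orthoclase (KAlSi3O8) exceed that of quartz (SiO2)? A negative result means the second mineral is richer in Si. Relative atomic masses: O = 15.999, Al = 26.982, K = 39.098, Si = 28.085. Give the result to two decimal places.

-16.47 percentage points

Si in KAlSi3O8: molar mass 278.327 g/mol; 3×28.085 = 84.255 g → 30.27 wt%.
Si in SiO2: molar mass 60.083 g/mol; 1×28.085 = 28.085 g → 46.74 wt%.
Difference = 30.27 − 46.74 = -16.47 percentage points.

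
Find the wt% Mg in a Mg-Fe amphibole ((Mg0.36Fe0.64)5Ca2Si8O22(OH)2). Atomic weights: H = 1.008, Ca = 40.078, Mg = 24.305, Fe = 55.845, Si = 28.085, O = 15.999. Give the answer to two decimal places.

4.79 weight percent

Molar mass of (Mg0.36Fe0.64)5Ca2Si8O22(OH)2: 1.80×24.305 + 3.20×55.845 + 2×40.078 + 8×28.085 + 24×15.999 + 2×1.008 = 913.281 g/mol.
Mass of Mg per formula unit: 1.80 × 24.305 = 43.749 g.
Weight fraction Mg = 43.749 / 913.281 = 0.0479.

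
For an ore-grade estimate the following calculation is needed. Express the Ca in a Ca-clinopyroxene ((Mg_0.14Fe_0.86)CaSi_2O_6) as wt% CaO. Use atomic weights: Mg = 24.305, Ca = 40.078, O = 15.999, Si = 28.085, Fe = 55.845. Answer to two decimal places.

23.01 wt%

M((Mg_0.14Fe_0.86)CaSi_2O_6) = 243.671 g/mol; M(CaO) = 56.077 g/mol.
Moles CaO per formula unit = 1 Ca ÷ 1 = 1.0000.
CaO fraction = (1.0000 × 56.077) / 243.671 = 56.077/243.671 = 0.2301.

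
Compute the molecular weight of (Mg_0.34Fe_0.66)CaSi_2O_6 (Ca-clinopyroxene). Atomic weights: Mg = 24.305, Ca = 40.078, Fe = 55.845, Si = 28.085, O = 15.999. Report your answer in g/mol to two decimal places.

237.36 g/mol

The formula mass is the sum 0.34(24.305) + 0.66(55.845) + 1(40.078) + 2(28.085) + 6(15.999).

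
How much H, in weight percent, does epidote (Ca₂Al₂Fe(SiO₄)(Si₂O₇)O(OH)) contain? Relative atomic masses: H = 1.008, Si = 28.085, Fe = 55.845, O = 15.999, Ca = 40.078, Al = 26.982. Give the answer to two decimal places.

Formula mass = 2*40.078 + 2*26.982 + 1*55.845 + 3*28.085 + 13*15.999 + 1*1.008 = 483.215 g/mol, of which 1.008 g is H.
So H makes up 1.008/483.215 = 0.0021 of the mass, i.e. 0.21%.

0.21 weight percent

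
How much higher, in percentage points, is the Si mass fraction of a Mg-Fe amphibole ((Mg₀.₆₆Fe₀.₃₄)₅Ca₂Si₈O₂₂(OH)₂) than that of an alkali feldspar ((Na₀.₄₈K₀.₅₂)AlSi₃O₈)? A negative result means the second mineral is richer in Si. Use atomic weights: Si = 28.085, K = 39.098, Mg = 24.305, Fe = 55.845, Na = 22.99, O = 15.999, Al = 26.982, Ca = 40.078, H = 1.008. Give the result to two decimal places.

M((Mg₀.₆₆Fe₀.₃₄)₅Ca₂Si₈O₂₂(OH)₂) = 865.971 g/mol, so wt% Si = 224.680/865.971 × 100 = 25.95%.
M((Na₀.₄₈K₀.₅₂)AlSi₃O₈) = 270.595 g/mol, so wt% Si = 84.255/270.595 × 100 = 31.14%.
25.95 − 31.14 = -5.19 pp.

-5.19 percentage points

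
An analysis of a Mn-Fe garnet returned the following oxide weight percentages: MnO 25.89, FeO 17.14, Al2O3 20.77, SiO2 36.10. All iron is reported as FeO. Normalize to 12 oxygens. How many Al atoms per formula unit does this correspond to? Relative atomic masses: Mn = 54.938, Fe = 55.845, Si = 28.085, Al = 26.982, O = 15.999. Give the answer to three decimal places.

2.023 Al apfu

MnO (M=70.937): mol = 0.36497; Mn = 0.36497, O = 0.36497.
FeO (M=71.844): mol = 0.23857; Fe = 0.23857, O = 0.23857.
Al2O3 (M=101.961): mol = 0.20371; Al = 0.40742, O = 0.61113.
SiO2 (M=60.083): mol = 0.60084; Si = 0.60084, O = 1.20168.
ΣO = 2.41635; factor = 12/ΣO = 4.96617.
Al apfu = 0.40742 × 4.96617 = 2.023.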